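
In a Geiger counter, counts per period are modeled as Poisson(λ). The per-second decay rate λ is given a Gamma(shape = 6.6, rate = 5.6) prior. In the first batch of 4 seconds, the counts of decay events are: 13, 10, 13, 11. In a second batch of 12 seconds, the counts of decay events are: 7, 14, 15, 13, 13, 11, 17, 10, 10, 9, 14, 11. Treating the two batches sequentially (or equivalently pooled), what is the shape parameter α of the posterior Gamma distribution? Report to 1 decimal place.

With a Gamma(shape α, rate β) prior, the Poisson likelihood is conjugate: the posterior is Gamma(α + ΣXᵢ, β + n).
Batch 1: sum of counts S = 47 over n = 4 seconds.
After batch 1: Gamma(α+S, β+n) = Gamma(6.6+47, 5.6+4) = Gamma(53.6, 9.6).
Batch 2: sum of counts S = 144 over n = 12 seconds.
After batch 2: Gamma(α+S, β+n) = Gamma(53.6+144, 9.6+12) = Gamma(197.6, 21.6).
Posterior α = 197.6.

197.6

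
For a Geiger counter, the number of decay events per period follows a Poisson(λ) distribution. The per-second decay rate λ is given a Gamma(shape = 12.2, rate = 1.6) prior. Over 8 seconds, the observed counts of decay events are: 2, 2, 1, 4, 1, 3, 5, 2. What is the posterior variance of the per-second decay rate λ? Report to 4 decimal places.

0.3494

With a Gamma(shape α, rate β) prior, the Poisson likelihood is conjugate: the posterior is Gamma(α + ΣXᵢ, β + n).
Sum of counts S = 20 over n = 8 seconds.
Posterior: Gamma(α+S, β+n) = Gamma(12.2+20, 1.6+8) = Gamma(32.2, 9.6).
Var = α/β² = 32.2/9.6² = 0.3494.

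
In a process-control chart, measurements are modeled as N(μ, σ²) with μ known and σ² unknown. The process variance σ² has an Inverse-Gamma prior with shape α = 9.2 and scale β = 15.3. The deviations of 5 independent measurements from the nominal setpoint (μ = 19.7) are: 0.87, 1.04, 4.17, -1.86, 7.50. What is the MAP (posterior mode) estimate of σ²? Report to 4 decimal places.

4.3125

With known mean μ and an Inverse-Gamma(α, β) prior on σ², the Normal likelihood is conjugate: posterior is Inv-Gamma(α + n/2, β + Σ(xᵢ−μ)²/2).
Σ(xᵢ−μ)² = (0.87)² + (1.04)² + (4.17)² + (-1.86)² + (7.50)² = 78.9370.
Posterior: Inv-Gamma(9.2 + 5/2, 15.3 + 78.9370/2) = Inv-Gamma(11.70, 54.76850).
Mode = β/(α+1) = 54.76850/12.70 = 4.3125.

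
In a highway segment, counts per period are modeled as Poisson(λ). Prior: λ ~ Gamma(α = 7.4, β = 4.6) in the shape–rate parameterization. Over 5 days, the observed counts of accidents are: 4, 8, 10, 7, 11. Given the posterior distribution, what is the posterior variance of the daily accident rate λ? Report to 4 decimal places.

With a Gamma(shape α, rate β) prior, the Poisson likelihood is conjugate: the posterior is Gamma(α + ΣXᵢ, β + n).
Sum of counts S = 40 over n = 5 days.
Posterior: Gamma(α+S, β+n) = Gamma(7.4+40, 4.6+5) = Gamma(47.4, 9.6).
Var = α/β² = 47.4/9.6² = 0.5143.

0.5143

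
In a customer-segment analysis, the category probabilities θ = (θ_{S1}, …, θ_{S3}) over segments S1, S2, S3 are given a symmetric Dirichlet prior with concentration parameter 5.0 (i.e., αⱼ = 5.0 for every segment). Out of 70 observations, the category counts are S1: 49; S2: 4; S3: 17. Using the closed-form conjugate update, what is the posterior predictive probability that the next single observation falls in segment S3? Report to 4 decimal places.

0.2588

The Dirichlet prior is conjugate to the Multinomial likelihood: each posterior αⱼ = prior αⱼ + observed count nⱼ.
Posterior concentration: (54.0, 9.0, 22.0), total = 85.0.
P(next = S3 | data) = α_{S3}/Σα = 0.2588.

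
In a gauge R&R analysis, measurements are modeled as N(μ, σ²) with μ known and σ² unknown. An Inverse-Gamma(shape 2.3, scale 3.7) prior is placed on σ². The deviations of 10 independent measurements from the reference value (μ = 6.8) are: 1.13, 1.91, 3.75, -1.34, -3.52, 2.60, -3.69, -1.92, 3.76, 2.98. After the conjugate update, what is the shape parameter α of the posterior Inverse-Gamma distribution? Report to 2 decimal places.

7.30

With known mean μ and an Inverse-Gamma(α, β) prior on σ², the Normal likelihood is conjugate: posterior is Inv-Gamma(α + n/2, β + Σ(xᵢ−μ)²/2).
Σ(xᵢ−μ)² = (1.13)² + (1.91)² + (3.75)² + (-1.34)² + (-3.52)² + (2.60)² + (-3.69)² + (-1.92)² + (3.76)² + (2.98)² = 80.2540.
Posterior: Inv-Gamma(2.3 + 10/2, 3.7 + 80.2540/2) = Inv-Gamma(7.30, 43.82700).
Posterior α = 7.30.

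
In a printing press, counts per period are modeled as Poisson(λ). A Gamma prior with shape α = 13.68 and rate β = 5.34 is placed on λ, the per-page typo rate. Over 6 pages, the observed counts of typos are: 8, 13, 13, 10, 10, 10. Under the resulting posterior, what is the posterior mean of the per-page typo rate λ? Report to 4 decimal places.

6.8501

With a Gamma(shape α, rate β) prior, the Poisson likelihood is conjugate: the posterior is Gamma(α + ΣXᵢ, β + n).
Sum of counts S = 64 over n = 6 pages.
Posterior: Gamma(α+S, β+n) = Gamma(13.68+64, 5.34+6) = Gamma(77.68, 11.34).
Posterior mean = α/β = 77.68/11.34 = 6.8501.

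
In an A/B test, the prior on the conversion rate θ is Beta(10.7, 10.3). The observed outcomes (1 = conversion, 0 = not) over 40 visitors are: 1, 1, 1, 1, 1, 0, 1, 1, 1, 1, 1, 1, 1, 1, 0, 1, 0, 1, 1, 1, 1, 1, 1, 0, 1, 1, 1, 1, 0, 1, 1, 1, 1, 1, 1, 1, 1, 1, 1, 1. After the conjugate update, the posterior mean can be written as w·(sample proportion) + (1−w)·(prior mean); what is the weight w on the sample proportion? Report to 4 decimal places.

The Beta prior is conjugate to a Binomial/Bernoulli likelihood; the update adds successes to α and failures to β.
Posterior mean = (α₀+k)/(α₀+β₀+n) = [n/(α₀+β₀+n)]·(k/n) + [(α₀+β₀)/(α₀+β₀+n)]·α₀/(α₀+β₀), so only n and the prior enter the weight.
The weight on the data is w = n/(α₀+β₀+n) = 40/(10.7+10.3+40) = 40/61.0 = 0.6557.

0.6557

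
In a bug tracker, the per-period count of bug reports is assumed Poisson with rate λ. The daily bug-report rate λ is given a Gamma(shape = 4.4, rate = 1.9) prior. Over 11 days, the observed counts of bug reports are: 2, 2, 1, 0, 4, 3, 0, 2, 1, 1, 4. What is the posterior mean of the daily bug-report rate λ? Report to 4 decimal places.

With a Gamma(shape α, rate β) prior, the Poisson likelihood is conjugate: the posterior is Gamma(α + ΣXᵢ, β + n).
Sum of counts S = 20 over n = 11 days.
Posterior: Gamma(α+S, β+n) = Gamma(4.4+20, 1.9+11) = Gamma(24.4, 12.9).
Posterior mean = α/β = 24.4/12.9 = 1.8915.

1.8915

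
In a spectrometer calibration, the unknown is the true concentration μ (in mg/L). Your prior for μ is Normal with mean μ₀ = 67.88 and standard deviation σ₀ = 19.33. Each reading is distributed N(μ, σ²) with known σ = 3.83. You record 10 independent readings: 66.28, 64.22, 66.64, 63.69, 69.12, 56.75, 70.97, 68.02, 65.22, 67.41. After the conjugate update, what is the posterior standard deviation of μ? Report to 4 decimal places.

For Normal data with known variance σ², a Normal(μ₀, σ₀²) prior on μ is conjugate. Posterior precision = 1/σ₀² + n/σ²; posterior mean is the precision-weighted average of μ₀ and x̄.
σ₀² = 19.33² = 373.6489, σ² = 3.83² = 14.6689; σ² + n·σ₀² = 14.6689 + 10·373.6489 = 3751.1579.
Posterior precision = 1/σ₀² + n/σ² = 1/373.6489 + 10/14.6689 = (σ² + n·σ₀²)/(σ₀²σ²) = 3751.1579/(373.6489·14.6689); posterior variance σₙ² = σ₀²σ²/(σ² + n·σ₀²) = 373.6489·14.6689/3751.1579 = 1.461154.
Posterior SD = √σₙ² = √(373.6489·14.6689/3751.1579) = 1.2088.

1.2088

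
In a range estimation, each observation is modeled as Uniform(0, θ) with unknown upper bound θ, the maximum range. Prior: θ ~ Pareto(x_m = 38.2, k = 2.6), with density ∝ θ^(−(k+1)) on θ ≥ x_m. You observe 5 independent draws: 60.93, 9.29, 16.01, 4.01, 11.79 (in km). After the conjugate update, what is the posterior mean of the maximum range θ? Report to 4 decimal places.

70.1618

A Pareto(scale x_m, shape k) prior on the upper bound θ of Uniform(0, θ) is conjugate: posterior is Pareto(max(x_m, max xᵢ), k + n).
Sample maximum = 60.93; prior scale x_m = 38.2 → posterior scale = max = 60.93.
Posterior shape = 2.6 + 5 = 7.6.
E[θ|data] = k·x_m/(k−1) = 7.6·60.93/6.6 = 70.1618.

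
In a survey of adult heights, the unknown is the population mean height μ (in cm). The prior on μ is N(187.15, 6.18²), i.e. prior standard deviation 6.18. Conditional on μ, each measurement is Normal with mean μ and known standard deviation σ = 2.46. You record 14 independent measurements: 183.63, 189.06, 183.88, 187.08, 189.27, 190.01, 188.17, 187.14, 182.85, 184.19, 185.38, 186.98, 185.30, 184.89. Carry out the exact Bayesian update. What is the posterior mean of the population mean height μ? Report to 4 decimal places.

186.2834

For Normal data with known variance σ², a Normal(μ₀, σ₀²) prior on μ is conjugate. Posterior precision = 1/σ₀² + n/σ²; posterior mean is the precision-weighted average of μ₀ and x̄.
Σxᵢ = 183.63 + 189.06 + 183.88 + 187.08 + 189.27 + 190.01 + 188.17 + 187.14 + 182.85 + 184.19 + 185.38 + 186.98 + 185.30 + 184.89 = 2607.83, so n·x̄ = 2607.83.
σ₀² = 6.18² = 38.1924, σ² = 2.46² = 6.0516; σ² + n·σ₀² = 6.0516 + 14·38.1924 = 540.7452.
Posterior mean = (μ₀/σ₀² + n·x̄/σ²)/(1/σ₀² + n/σ²) = (σ²·μ₀ + σ₀²·n·x̄)/(σ² + n·σ₀²) = (6.0516·187.15 + 38.1924·2607.83)/540.7452 = 100731.843432/540.7452 = 186.2834.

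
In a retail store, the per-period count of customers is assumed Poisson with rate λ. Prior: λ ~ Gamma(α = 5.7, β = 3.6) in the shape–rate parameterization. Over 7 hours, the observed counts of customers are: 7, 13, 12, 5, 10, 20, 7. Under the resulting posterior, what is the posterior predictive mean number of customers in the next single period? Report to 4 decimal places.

With a Gamma(shape α, rate β) prior, the Poisson likelihood is conjugate: the posterior is Gamma(α + ΣXᵢ, β + n).
Sum of counts S = 74 over n = 7 hours.
Posterior: Gamma(α+S, β+n) = Gamma(5.7+74, 3.6+7) = Gamma(79.7, 10.6).
The predictive distribution for one future period is NegBinom with mean α/β = 7.5189.

7.5189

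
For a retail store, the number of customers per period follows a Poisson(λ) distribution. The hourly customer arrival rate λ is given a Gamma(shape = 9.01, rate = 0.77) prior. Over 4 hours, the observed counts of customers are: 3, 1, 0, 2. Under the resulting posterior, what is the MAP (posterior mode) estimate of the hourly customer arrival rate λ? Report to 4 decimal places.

With a Gamma(shape α, rate β) prior, the Poisson likelihood is conjugate: the posterior is Gamma(α + ΣXᵢ, β + n).
Sum of counts S = 6 over n = 4 hours.
Posterior: Gamma(α+S, β+n) = Gamma(9.01+6, 0.77+4) = Gamma(15.01, 4.77).
Mode of Gamma(α,β) for α≥1 is (α−1)/β = 14.01/4.77 = 2.9371.

2.9371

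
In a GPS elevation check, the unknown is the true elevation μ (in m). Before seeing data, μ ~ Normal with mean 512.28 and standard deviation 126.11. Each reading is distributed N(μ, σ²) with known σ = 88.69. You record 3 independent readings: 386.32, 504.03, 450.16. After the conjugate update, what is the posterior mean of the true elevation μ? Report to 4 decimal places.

For Normal data with known variance σ², a Normal(μ₀, σ₀²) prior on μ is conjugate. Posterior precision = 1/σ₀² + n/σ²; posterior mean is the precision-weighted average of μ₀ and x̄.
Σxᵢ = 386.32 + 504.03 + 450.16 = 1340.51, so n·x̄ = 1340.51.
σ₀² = 126.11² = 15903.7321, σ² = 88.69² = 7865.9161; σ² + n·σ₀² = 7865.9161 + 3·15903.7321 = 55577.1124.
Posterior mean = (μ₀/σ₀² + n·x̄/σ²)/(1/σ₀² + n/σ²) = (σ²·μ₀ + σ₀²·n·x̄)/(σ² + n·σ₀²) = (7865.9161·512.28 + 15903.7321·1340.51)/55577.1124 = 25348663.417079/55577.1124 = 456.0990.

456.0990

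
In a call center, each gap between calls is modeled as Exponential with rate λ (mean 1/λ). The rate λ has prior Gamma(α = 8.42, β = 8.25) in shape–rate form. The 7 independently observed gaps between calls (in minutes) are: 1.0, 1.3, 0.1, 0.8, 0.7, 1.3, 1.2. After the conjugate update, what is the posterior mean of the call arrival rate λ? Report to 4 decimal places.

1.0526

With a Gamma(shape α, rate β) prior on the exponential rate λ, the posterior after n observations with total T = Σxᵢ is Gamma(α+n, β+T).
Sum of observations T = 6.4 minutes; n = 7.
Posterior: Gamma(8.42+7, 8.25+6.4) = Gamma(15.42, 14.65).
Posterior mean of λ = α/β = 15.42/14.65 = 1.0526.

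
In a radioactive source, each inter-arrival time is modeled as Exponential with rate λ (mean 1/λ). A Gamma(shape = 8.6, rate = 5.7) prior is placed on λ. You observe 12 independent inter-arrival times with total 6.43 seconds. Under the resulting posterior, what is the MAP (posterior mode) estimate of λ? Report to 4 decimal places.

1.6158

With a Gamma(shape α, rate β) prior on the exponential rate λ, the posterior after n observations with total T = Σxᵢ is Gamma(α+n, β+T).
Posterior: Gamma(8.6+12, 5.7+6.43) = Gamma(20.6, 12.13).
Mode = (α−1)/β = 1.6158.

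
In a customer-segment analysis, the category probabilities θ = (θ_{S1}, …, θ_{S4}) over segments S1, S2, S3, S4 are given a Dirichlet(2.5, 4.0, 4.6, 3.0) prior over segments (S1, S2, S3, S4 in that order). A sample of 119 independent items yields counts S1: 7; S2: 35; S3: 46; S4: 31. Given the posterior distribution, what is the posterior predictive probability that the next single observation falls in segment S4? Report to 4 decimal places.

The Dirichlet prior is conjugate to the Multinomial likelihood: each posterior αⱼ = prior αⱼ + observed count nⱼ.
Posterior concentration: (9.5, 39.0, 50.6, 34.0), total = 133.1.
P(next = S4 | data) = α_{S4}/Σα = 0.2554.

0.2554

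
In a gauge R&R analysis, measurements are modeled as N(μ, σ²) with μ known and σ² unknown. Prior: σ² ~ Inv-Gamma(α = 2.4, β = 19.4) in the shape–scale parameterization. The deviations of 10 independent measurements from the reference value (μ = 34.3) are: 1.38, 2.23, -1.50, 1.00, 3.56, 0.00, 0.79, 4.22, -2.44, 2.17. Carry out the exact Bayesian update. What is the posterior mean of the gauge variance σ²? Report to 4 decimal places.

With known mean μ and an Inverse-Gamma(α, β) prior on σ², the Normal likelihood is conjugate: posterior is Inv-Gamma(α + n/2, β + Σ(xᵢ−μ)²/2).
Σ(xᵢ−μ)² = (1.38)² + (2.23)² + (-1.50)² + (1.00)² + (3.56)² + (0.00)² + (0.79)² + (4.22)² + (-2.44)² + (2.17)² = 51.8959.
Posterior: Inv-Gamma(2.4 + 10/2, 19.4 + 51.8959/2) = Inv-Gamma(7.40, 45.34795).
E[σ²|data] = β/(α−1) = 45.34795/6.40 = 7.0856.

7.0856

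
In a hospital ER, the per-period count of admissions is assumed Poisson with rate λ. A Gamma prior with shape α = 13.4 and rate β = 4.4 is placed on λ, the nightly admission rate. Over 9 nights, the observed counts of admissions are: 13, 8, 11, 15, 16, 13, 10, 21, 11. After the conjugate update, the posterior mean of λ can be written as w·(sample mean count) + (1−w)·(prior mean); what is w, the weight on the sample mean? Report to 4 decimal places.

0.6716

With a Gamma(shape α, rate β) prior, the Poisson likelihood is conjugate: the posterior is Gamma(α + ΣXᵢ, β + n).
Posterior mean = (α₀+S)/(β₀+n) = [n/(β₀+n)]·(S/n) + [β₀/(β₀+n)]·(α₀/β₀), so only n and β₀ enter the weight.
Weight on data w = n/(β₀+n) = 9/(4.4+9) = 9/13.4 = 0.6716.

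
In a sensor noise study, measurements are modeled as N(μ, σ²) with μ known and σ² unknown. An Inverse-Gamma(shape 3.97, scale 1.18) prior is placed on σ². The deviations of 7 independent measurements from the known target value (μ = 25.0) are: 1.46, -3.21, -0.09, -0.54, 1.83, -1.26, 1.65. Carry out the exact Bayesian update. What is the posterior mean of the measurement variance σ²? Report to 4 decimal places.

With known mean μ and an Inverse-Gamma(α, β) prior on σ², the Normal likelihood is conjugate: posterior is Inv-Gamma(α + n/2, β + Σ(xᵢ−μ)²/2).
Σ(xᵢ−μ)² = (1.46)² + (-3.21)² + (-0.09)² + (-0.54)² + (1.83)² + (-1.26)² + (1.65)² = 20.3944.
Posterior: Inv-Gamma(3.97 + 7/2, 1.18 + 20.3944/2) = Inv-Gamma(7.47, 11.37720).
E[σ²|data] = β/(α−1) = 11.37720/6.47 = 1.7585.

1.7585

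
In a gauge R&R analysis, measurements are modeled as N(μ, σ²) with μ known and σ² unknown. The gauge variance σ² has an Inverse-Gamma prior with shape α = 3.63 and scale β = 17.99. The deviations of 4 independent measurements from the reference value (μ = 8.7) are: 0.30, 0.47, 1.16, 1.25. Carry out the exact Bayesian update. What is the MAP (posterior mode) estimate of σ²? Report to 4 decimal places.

With known mean μ and an Inverse-Gamma(α, β) prior on σ², the Normal likelihood is conjugate: posterior is Inv-Gamma(α + n/2, β + Σ(xᵢ−μ)²/2).
Σ(xᵢ−μ)² = (0.30)² + (0.47)² + (1.16)² + (1.25)² = 3.2190.
Posterior: Inv-Gamma(3.63 + 4/2, 17.99 + 3.2190/2) = Inv-Gamma(5.63, 19.59950).
Mode = β/(α+1) = 19.59950/6.63 = 2.9562.

2.9562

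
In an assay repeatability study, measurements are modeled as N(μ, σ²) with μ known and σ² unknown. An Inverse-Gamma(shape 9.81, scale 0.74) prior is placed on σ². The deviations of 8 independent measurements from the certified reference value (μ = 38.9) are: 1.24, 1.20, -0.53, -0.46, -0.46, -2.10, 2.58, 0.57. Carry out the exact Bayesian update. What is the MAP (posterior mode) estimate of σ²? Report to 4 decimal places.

With known mean μ and an Inverse-Gamma(α, β) prior on σ², the Normal likelihood is conjugate: posterior is Inv-Gamma(α + n/2, β + Σ(xᵢ−μ)²/2).
Σ(xᵢ−μ)² = (1.24)² + (1.20)² + (-0.53)² + (-0.46)² + (-0.46)² + (-2.10)² + (2.58)² + (0.57)² = 15.0730.
Posterior: Inv-Gamma(9.81 + 8/2, 0.74 + 15.0730/2) = Inv-Gamma(13.81, 8.27650).
Mode = β/(α+1) = 8.27650/14.81 = 0.5588.

0.5588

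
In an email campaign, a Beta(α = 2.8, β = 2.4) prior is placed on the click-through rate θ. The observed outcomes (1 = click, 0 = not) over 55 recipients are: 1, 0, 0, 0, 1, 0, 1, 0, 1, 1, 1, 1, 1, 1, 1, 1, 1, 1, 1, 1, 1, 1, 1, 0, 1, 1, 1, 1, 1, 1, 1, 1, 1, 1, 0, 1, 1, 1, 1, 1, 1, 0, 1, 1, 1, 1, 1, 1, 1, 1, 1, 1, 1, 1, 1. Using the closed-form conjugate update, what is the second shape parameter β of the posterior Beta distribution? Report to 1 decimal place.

The Beta prior is conjugate to a Binomial/Bernoulli likelihood; the update adds successes to α and failures to β.
Posterior: Beta(α+k, β+n−k) = Beta(2.8+47, 2.4+8) = Beta(49.8, 10.4).
Posterior β = 10.4.

10.4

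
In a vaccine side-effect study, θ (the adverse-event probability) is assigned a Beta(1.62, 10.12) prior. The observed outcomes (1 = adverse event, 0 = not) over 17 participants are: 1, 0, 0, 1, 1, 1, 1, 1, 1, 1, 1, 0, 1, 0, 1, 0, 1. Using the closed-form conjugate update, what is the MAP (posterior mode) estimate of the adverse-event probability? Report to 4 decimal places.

The Beta prior is conjugate to a Binomial/Bernoulli likelihood; the update adds successes to α and failures to β.
Posterior: Beta(α+k, β+n−k) = Beta(1.62+12, 10.12+5) = Beta(13.62, 15.12).
Mode of Beta(a,b) for a,b>1 is (a−1)/(a+b−2) = 12.62/26.74 = 0.4720.

0.4720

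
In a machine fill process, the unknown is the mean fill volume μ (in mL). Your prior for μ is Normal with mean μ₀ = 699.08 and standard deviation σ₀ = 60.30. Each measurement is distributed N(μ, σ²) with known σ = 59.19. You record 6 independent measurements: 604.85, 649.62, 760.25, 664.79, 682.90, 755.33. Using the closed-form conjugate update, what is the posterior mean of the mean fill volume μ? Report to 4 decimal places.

688.0597

For Normal data with known variance σ², a Normal(μ₀, σ₀²) prior on μ is conjugate. Posterior precision = 1/σ₀² + n/σ²; posterior mean is the precision-weighted average of μ₀ and x̄.
Σxᵢ = 604.85 + 649.62 + 760.25 + 664.79 + 682.90 + 755.33 = 4117.74, so n·x̄ = 4117.74.
σ₀² = 60.30² = 3636.09, σ² = 59.19² = 3503.4561; σ² + n·σ₀² = 3503.4561 + 6·3636.09 = 25319.9961.
Posterior mean = (μ₀/σ₀² + n·x̄/σ²)/(1/σ₀² + n/σ²) = (σ²·μ₀ + σ₀²·n·x̄)/(σ² + n·σ₀²) = (3503.4561·699.08 + 3636.09·4117.74)/25319.9961 = 17421669.326988/25319.9961 = 688.0597.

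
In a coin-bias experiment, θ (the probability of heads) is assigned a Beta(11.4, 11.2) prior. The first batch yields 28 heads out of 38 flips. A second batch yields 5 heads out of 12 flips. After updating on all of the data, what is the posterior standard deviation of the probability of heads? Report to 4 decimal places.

0.0568

The Beta prior is conjugate to a Binomial/Bernoulli likelihood; the update adds successes to α and failures to β.
After batch 1: Beta(11.4+28, 11.2+10) = Beta(39.4, 21.2).
After batch 2: Beta(39.4+5, 21.2+7) = Beta(44.4, 28.2).
Var = αβ/((α+β)²(α+β+1)) = 44.4·28.2/(72.6²·73.6) = 0.00322761; SD = √0.00322761 = 0.0568.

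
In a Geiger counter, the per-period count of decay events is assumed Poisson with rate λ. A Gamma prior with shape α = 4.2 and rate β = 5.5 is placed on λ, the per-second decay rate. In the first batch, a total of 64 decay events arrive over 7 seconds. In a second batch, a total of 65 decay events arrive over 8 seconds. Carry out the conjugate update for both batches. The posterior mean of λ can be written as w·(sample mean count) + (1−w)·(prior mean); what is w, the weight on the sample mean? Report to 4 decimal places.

0.7317

With a Gamma(shape α, rate β) prior, the Poisson likelihood is conjugate: the posterior is Gamma(α + ΣXᵢ, β + n).
Total number of seconds: n = 7 + 8 = 15.
Posterior mean = (α₀+S)/(β₀+n) = [n/(β₀+n)]·(S/n) + [β₀/(β₀+n)]·(α₀/β₀), so only n and β₀ enter the weight.
Weight on data w = n/(β₀+n) = 15/(5.5+15) = 15/20.5 = 0.7317.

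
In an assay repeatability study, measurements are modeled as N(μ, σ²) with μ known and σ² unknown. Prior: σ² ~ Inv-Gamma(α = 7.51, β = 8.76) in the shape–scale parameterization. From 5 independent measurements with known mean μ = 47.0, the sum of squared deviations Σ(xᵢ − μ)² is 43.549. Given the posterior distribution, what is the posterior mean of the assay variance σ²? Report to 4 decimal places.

3.3890

With known mean μ and an Inverse-Gamma(α, β) prior on σ², the Normal likelihood is conjugate: posterior is Inv-Gamma(α + n/2, β + Σ(xᵢ−μ)²/2).
Posterior: Inv-Gamma(7.51 + 5/2, 8.76 + 43.549/2) = Inv-Gamma(10.01, 30.5345).
E[σ²|data] = β/(α−1) = 30.5345/9.01 = 3.3890.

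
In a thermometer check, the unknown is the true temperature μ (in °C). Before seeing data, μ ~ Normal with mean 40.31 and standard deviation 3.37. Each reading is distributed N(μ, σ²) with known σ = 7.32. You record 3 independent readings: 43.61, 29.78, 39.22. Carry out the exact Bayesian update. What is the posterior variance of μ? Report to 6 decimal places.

6.942481

For Normal data with known variance σ², a Normal(μ₀, σ₀²) prior on μ is conjugate. Posterior precision = 1/σ₀² + n/σ²; posterior mean is the precision-weighted average of μ₀ and x̄.
σ₀² = 3.37² = 11.3569, σ² = 7.32² = 53.5824; σ² + n·σ₀² = 53.5824 + 3·11.3569 = 87.6531.
Posterior precision = 1/σ₀² + n/σ² = 1/11.3569 + 3/53.5824 = (σ² + n·σ₀²)/(σ₀²σ²) = 87.6531/(11.3569·53.5824); posterior variance σₙ² = σ₀²σ²/(σ² + n·σ₀²) = 11.3569·53.5824/87.6531 = 6.942481.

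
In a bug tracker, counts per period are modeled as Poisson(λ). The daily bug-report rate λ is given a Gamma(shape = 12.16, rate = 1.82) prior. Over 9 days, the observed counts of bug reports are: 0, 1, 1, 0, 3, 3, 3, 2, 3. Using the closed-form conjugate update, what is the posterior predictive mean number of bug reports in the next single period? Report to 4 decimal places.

2.6026

With a Gamma(shape α, rate β) prior, the Poisson likelihood is conjugate: the posterior is Gamma(α + ΣXᵢ, β + n).
Sum of counts S = 16 over n = 9 days.
Posterior: Gamma(α+S, β+n) = Gamma(12.16+16, 1.82+9) = Gamma(28.16, 10.82).
The predictive distribution for one future period is NegBinom with mean α/β = 2.6026.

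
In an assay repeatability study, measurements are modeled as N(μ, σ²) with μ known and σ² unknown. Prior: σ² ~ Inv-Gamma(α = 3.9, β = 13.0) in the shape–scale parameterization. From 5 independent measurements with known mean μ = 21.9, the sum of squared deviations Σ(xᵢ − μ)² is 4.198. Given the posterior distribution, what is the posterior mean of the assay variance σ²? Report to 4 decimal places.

2.7961

With known mean μ and an Inverse-Gamma(α, β) prior on σ², the Normal likelihood is conjugate: posterior is Inv-Gamma(α + n/2, β + Σ(xᵢ−μ)²/2).
Posterior: Inv-Gamma(3.9 + 5/2, 13.0 + 4.198/2) = Inv-Gamma(6.40, 15.0990).
E[σ²|data] = β/(α−1) = 15.0990/5.40 = 2.7961.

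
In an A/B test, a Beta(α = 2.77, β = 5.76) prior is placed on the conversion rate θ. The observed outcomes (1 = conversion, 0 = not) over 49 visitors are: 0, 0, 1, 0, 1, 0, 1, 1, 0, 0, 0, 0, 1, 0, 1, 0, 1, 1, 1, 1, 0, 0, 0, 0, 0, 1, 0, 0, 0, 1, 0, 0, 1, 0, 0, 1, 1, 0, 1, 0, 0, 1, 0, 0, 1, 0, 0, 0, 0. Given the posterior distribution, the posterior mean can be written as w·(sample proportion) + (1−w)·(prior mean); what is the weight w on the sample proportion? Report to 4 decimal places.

0.8517

The Beta prior is conjugate to a Binomial/Bernoulli likelihood; the update adds successes to α and failures to β.
Posterior mean = (α₀+k)/(α₀+β₀+n) = [n/(α₀+β₀+n)]·(k/n) + [(α₀+β₀)/(α₀+β₀+n)]·α₀/(α₀+β₀), so only n and the prior enter the weight.
The weight on the data is w = n/(α₀+β₀+n) = 49/(2.77+5.76+49) = 49/57.53 = 0.8517.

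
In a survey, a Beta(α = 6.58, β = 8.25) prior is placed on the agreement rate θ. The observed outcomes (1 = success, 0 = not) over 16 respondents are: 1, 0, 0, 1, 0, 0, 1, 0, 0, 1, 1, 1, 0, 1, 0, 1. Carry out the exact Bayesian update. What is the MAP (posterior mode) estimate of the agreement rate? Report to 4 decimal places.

0.4710

The Beta prior is conjugate to a Binomial/Bernoulli likelihood; the update adds successes to α and failures to β.
Posterior: Beta(α+k, β+n−k) = Beta(6.58+8, 8.25+8) = Beta(14.58, 16.25).
Mode of Beta(a,b) for a,b>1 is (a−1)/(a+b−2) = 13.58/28.83 = 0.4710.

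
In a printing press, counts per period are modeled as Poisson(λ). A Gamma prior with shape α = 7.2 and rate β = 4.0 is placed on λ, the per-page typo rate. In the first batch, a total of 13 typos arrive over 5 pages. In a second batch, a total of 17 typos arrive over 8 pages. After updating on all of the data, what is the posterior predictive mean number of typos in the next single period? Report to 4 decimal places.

With a Gamma(shape α, rate β) prior, the Poisson likelihood is conjugate: the posterior is Gamma(α + ΣXᵢ, β + n).
After batch 1: Gamma(α+S, β+n) = Gamma(7.2+13, 4.0+5) = Gamma(20.2, 9.0).
After batch 2: Gamma(α+S, β+n) = Gamma(20.2+17, 9.0+8) = Gamma(37.2, 17.0).
The predictive distribution for one future period is NegBinom with mean α/β = 2.1882.

2.1882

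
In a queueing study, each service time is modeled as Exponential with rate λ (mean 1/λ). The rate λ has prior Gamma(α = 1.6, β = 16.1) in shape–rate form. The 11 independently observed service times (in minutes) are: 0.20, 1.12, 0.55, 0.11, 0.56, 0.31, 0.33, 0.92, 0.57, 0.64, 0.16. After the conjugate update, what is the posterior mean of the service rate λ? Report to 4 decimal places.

0.5841

With a Gamma(shape α, rate β) prior on the exponential rate λ, the posterior after n observations with total T = Σxᵢ is Gamma(α+n, β+T).
Sum of observations T = 5.47 minutes; n = 11.
Posterior: Gamma(1.6+11, 16.1+5.47) = Gamma(12.6, 21.57).
Posterior mean of λ = α/β = 12.6/21.57 = 0.5841.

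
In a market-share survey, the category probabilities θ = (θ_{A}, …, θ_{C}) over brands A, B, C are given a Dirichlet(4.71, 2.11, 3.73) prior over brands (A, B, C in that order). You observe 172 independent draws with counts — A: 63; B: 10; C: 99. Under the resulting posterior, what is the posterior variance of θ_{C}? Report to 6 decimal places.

0.001341

The Dirichlet prior is conjugate to the Multinomial likelihood: each posterior αⱼ = prior αⱼ + observed count nⱼ.
Posterior concentration: (67.71, 12.11, 102.73), total = 182.55.
Var[θ_j] = α_j(Σα−α_j)/((Σα)²(Σα+1)) = 102.73·79.82/(182.55²·183.55) = 0.001341.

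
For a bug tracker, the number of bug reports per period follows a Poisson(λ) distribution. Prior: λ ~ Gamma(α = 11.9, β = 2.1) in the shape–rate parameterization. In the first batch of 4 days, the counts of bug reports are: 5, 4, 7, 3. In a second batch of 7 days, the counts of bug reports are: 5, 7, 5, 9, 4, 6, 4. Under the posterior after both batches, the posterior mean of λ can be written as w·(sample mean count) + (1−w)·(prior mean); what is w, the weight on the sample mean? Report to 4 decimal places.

With a Gamma(shape α, rate β) prior, the Poisson likelihood is conjugate: the posterior is Gamma(α + ΣXᵢ, β + n).
Total number of days: n = 4 + 7 = 11.
Posterior mean = (α₀+S)/(β₀+n) = [n/(β₀+n)]·(S/n) + [β₀/(β₀+n)]·(α₀/β₀), so only n and β₀ enter the weight.
Weight on data w = n/(β₀+n) = 11/(2.1+11) = 11/13.1 = 0.8397.

0.8397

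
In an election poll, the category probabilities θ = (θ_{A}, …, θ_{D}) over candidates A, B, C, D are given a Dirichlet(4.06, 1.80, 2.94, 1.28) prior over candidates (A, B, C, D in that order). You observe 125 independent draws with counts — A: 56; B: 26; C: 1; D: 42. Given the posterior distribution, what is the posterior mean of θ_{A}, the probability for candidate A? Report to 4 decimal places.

0.4446

The Dirichlet prior is conjugate to the Multinomial likelihood: each posterior αⱼ = prior αⱼ + observed count nⱼ.
Posterior concentration: (60.06, 27.80, 3.94, 43.28), total = 135.08.
E[θ_{A}|data] = α_{A}/Σα = 60.06/135.08 = 0.4446.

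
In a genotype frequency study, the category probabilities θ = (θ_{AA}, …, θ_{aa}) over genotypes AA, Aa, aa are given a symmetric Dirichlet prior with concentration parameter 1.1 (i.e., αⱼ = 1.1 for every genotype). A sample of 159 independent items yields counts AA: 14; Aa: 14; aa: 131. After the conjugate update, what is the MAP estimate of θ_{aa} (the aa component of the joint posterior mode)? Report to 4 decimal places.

0.8230

The Dirichlet prior is conjugate to the Multinomial likelihood: each posterior αⱼ = prior αⱼ + observed count nⱼ.
Posterior concentration: (15.1, 15.1, 132.1), total = 162.3.
Joint mode component: (α_{aa}−1)/(Σα−K) = 131.1/159.3 = 0.8230.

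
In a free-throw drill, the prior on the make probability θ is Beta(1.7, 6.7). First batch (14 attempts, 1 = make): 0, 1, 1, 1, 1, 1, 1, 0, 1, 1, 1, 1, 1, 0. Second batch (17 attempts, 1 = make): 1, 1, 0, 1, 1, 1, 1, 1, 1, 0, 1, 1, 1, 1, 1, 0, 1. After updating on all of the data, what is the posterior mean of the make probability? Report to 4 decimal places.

0.6777

The Beta prior is conjugate to a Binomial/Bernoulli likelihood; the update adds successes to α and failures to β.
After batch 1: Beta(1.7+11, 6.7+3) = Beta(12.7, 9.7).
After batch 2: Beta(12.7+14, 9.7+3) = Beta(26.7, 12.7).
Posterior mean = α/(α+β) = 26.7/39.4 = 0.6777.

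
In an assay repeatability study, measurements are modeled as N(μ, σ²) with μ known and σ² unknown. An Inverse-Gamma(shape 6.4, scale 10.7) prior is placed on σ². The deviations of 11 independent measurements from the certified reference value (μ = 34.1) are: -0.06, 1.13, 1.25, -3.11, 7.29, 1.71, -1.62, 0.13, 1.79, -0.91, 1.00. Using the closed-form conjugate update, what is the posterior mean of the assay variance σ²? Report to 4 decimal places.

4.4797

With known mean μ and an Inverse-Gamma(α, β) prior on σ², the Normal likelihood is conjugate: posterior is Inv-Gamma(α + n/2, β + Σ(xᵢ−μ)²/2).
Σ(xᵢ−μ)² = (-0.06)² + (1.13)² + (1.25)² + (-3.11)² + (7.29)² + (1.71)² + (-1.62)² + (0.13)² + (1.79)² + (-0.91)² + (1.00)² = 76.2568.
Posterior: Inv-Gamma(6.4 + 11/2, 10.7 + 76.2568/2) = Inv-Gamma(11.90, 48.82840).
E[σ²|data] = β/(α−1) = 48.82840/10.90 = 4.4797.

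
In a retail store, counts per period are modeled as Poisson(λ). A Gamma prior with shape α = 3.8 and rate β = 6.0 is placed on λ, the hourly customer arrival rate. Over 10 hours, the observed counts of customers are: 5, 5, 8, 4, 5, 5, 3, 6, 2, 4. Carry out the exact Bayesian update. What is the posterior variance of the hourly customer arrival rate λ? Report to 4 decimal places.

With a Gamma(shape α, rate β) prior, the Poisson likelihood is conjugate: the posterior is Gamma(α + ΣXᵢ, β + n).
Sum of counts S = 47 over n = 10 hours.
Posterior: Gamma(α+S, β+n) = Gamma(3.8+47, 6.0+10) = Gamma(50.8, 16.0).
Var = α/β² = 50.8/16.0² = 0.1984.

0.1984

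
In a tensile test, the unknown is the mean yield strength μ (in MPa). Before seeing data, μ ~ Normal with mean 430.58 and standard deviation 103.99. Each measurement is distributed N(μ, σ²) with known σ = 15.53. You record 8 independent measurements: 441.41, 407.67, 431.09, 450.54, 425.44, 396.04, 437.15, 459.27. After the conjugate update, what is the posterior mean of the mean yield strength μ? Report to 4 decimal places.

For Normal data with known variance σ², a Normal(μ₀, σ₀²) prior on μ is conjugate. Posterior precision = 1/σ₀² + n/σ²; posterior mean is the precision-weighted average of μ₀ and x̄.
Σxᵢ = 441.41 + 407.67 + 431.09 + 450.54 + 425.44 + 396.04 + 437.15 + 459.27 = 3448.61, so n·x̄ = 3448.61.
σ₀² = 103.99² = 10813.9201, σ² = 15.53² = 241.1809; σ² + n·σ₀² = 241.1809 + 8·10813.9201 = 86752.5417.
Posterior mean = (μ₀/σ₀² + n·x̄/σ²)/(1/σ₀² + n/σ²) = (σ²·μ₀ + σ₀²·n·x̄)/(σ² + n·σ₀²) = (241.1809·430.58 + 10813.9201·3448.61)/86752.5417 = 37396840.667983/86752.5417 = 431.0749.

431.0749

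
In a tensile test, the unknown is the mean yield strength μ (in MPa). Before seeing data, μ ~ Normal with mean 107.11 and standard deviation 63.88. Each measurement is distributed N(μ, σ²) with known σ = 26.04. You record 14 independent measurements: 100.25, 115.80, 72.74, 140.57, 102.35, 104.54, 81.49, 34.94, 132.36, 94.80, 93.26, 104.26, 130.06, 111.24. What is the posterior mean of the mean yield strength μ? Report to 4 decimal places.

101.4006

For Normal data with known variance σ², a Normal(μ₀, σ₀²) prior on μ is conjugate. Posterior precision = 1/σ₀² + n/σ²; posterior mean is the precision-weighted average of μ₀ and x̄.
Σxᵢ = 100.25 + 115.80 + 72.74 + 140.57 + 102.35 + 104.54 + 81.49 + 34.94 + 132.36 + 94.80 + 93.26 + 104.26 + 130.06 + 111.24 = 1418.66, so n·x̄ = 1418.66.
σ₀² = 63.88² = 4080.6544, σ² = 26.04² = 678.0816; σ² + n·σ₀² = 678.0816 + 14·4080.6544 = 57807.2432.
Posterior mean = (μ₀/σ₀² + n·x̄/σ²)/(1/σ₀² + n/σ²) = (σ²·μ₀ + σ₀²·n·x̄)/(σ² + n·σ₀²) = (678.0816·107.11 + 4080.6544·1418.66)/57807.2432 = 5861690.49128/57807.2432 = 101.4006.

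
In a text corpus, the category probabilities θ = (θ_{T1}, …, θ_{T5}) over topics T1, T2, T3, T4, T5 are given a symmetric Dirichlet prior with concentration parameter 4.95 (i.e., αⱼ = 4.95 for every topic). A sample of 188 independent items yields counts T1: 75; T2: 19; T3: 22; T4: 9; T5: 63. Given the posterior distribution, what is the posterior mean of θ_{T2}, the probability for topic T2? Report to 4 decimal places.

The Dirichlet prior is conjugate to the Multinomial likelihood: each posterior αⱼ = prior αⱼ + observed count nⱼ.
Posterior concentration: (79.95, 23.95, 26.95, 13.95, 67.95), total = 212.75.
E[θ_{T2}|data] = α_{T2}/Σα = 23.95/212.75 = 0.1126.

0.1126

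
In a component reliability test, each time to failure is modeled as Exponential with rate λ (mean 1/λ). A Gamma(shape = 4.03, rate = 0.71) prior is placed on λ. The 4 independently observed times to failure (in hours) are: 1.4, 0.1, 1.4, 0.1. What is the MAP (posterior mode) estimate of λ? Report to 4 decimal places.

1.8949

With a Gamma(shape α, rate β) prior on the exponential rate λ, the posterior after n observations with total T = Σxᵢ is Gamma(α+n, β+T).
Sum of observations T = 3.0 hours; n = 4.
Posterior: Gamma(4.03+4, 0.71+3.0) = Gamma(8.03, 3.71).
Mode = (α−1)/β = 1.8949.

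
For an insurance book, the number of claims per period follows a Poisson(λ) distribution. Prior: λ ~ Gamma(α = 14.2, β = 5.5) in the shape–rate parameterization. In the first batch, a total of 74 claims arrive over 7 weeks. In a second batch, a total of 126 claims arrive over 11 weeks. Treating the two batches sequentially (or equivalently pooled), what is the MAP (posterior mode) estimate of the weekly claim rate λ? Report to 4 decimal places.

With a Gamma(shape α, rate β) prior, the Poisson likelihood is conjugate: the posterior is Gamma(α + ΣXᵢ, β + n).
After batch 1: Gamma(α+S, β+n) = Gamma(14.2+74, 5.5+7) = Gamma(88.2, 12.5).
After batch 2: Gamma(α+S, β+n) = Gamma(88.2+126, 12.5+11) = Gamma(214.2, 23.5).
Mode of Gamma(α,β) for α≥1 is (α−1)/β = 213.2/23.5 = 9.0723.

9.0723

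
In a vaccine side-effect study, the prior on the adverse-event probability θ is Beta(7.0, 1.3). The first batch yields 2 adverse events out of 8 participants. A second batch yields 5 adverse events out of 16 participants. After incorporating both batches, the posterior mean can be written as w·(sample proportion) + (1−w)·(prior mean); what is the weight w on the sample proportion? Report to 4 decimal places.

0.7430

The Beta prior is conjugate to a Binomial/Bernoulli likelihood; the update adds successes to α and failures to β.
Total number of participants: n = 8 + 16 = 24.
Posterior mean = (α₀+k)/(α₀+β₀+n) = [n/(α₀+β₀+n)]·(k/n) + [(α₀+β₀)/(α₀+β₀+n)]·α₀/(α₀+β₀), so only n and the prior enter the weight.
The weight on the data is w = n/(α₀+β₀+n) = 24/(7.0+1.3+24) = 24/32.3 = 0.7430.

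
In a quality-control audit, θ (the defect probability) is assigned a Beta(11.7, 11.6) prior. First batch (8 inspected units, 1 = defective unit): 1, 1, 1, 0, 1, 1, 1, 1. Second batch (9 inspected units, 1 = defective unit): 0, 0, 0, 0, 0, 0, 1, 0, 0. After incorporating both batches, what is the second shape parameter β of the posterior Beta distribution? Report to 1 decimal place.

The Beta prior is conjugate to a Binomial/Bernoulli likelihood; the update adds successes to α and failures to β.
After batch 1: Beta(11.7+7, 11.6+1) = Beta(18.7, 12.6).
After batch 2: Beta(18.7+1, 12.6+8) = Beta(19.7, 20.6).
Posterior β = 20.6.

20.6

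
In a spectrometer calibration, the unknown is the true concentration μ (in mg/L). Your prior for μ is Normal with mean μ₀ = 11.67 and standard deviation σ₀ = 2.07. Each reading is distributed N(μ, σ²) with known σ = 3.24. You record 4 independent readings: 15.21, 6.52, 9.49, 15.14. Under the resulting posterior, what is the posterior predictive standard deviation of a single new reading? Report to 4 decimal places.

3.4821

For Normal data with known variance σ², a Normal(μ₀, σ₀²) prior on μ is conjugate. Posterior precision = 1/σ₀² + n/σ²; posterior mean is the precision-weighted average of μ₀ and x̄.
σ₀² = 2.07² = 4.2849, σ² = 3.24² = 10.4976; σ² + n·σ₀² = 10.4976 + 4·4.2849 = 27.6372.
Posterior precision = 1/σ₀² + n/σ² = 1/4.2849 + 4/10.4976 = (σ² + n·σ₀²)/(σ₀²σ²) = 27.6372/(4.2849·10.4976); posterior variance σₙ² = σ₀²σ²/(σ² + n·σ₀²) = 4.2849·10.4976/27.6372 = 1.627559.
Predictive variance for one new observation = σₙ² + σ² = 4.2849·10.4976/27.6372 + 10.4976 = σ²·(σ₀² + 27.6372)/27.6372 = 10.4976·31.9221/27.6372 = 12.125159; SD = √(10.4976·31.9221/27.6372) = 3.4821.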